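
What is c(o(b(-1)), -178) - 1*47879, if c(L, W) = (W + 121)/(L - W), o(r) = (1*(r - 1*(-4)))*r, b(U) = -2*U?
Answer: -478793/10 ≈ -47879.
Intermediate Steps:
o(r) = r*(4 + r) (o(r) = (1*(r + 4))*r = (1*(4 + r))*r = (4 + r)*r = r*(4 + r))
c(L, W) = (121 + W)/(L - W)
c(o(b(-1)), -178) - 1*47879 = (121 - 178)/((-2*(-1))*(4 - 2*(-1)) - 1*(-178)) - 1*47879 = -57/(2*(4 + 2) + 178) - 47879 = -57/(2*6 + 178) - 47879 = -57/(12 + 178) - 47879 = -57/190 - 47879 = (1/190)*(-57) - 47879 = -3/10 - 47879 = -478793/10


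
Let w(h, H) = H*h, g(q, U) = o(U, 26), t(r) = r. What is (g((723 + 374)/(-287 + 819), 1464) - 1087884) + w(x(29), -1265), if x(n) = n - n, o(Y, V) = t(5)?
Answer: -1087879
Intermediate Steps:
o(Y, V) = 5
g(q, U) = 5
x(n) = 0
(g((723 + 374)/(-287 + 819), 1464) - 1087884) + w(x(29), -1265) = (5 - 1087884) - 1265*0 = -1087879 + 0 = -1087879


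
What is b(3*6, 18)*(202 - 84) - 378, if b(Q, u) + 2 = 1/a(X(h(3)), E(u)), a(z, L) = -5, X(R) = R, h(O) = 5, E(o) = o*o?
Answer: -3188/5 ≈ -637.60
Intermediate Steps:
E(o) = o**2
b(Q, u) = -11/5 (b(Q, u) = -2 + 1/(-5) = -2 - 1/5 = -11/5)
b(3*6, 18)*(202 - 84) - 378 = -11*(202 - 84)/5 - 378 = -11/5*118 - 378 = -1298/5 - 378 = -3188/5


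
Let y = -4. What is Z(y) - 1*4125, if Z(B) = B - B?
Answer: -4125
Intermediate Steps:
Z(B) = 0
Z(y) - 1*4125 = 0 - 1*4125 = 0 - 4125 = -4125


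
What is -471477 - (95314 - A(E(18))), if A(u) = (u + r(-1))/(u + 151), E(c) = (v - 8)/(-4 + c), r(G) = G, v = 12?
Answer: -600231674/1059 ≈ -5.6679e+5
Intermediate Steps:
E(c) = 4/(-4 + c) (E(c) = (12 - 8)/(-4 + c) = 4/(-4 + c))
A(u) = (-1 + u)/(151 + u) (A(u) = (u - 1)/(u + 151) = (-1 + u)/(151 + u))
-471477 - (95314 - A(E(18))) = -471477 - (95314 - (-1 + 4/(-4 + 18))/(151 + 4/(-4 + 18))) = -471477 - (95314 - (-1 + 4/14)/(151 + 4/14)) = -471477 - (95314 - (-1 + 4*(1/14))/(151 + 4*(1/14))) = -471477 - (95314 - (-1 + 2/7)/(151 + 2/7)) = -471477 - (95314 - (-5)/(1059/7*7)) = -471477 - (95314 - 7*(-5)/(1059*7)) = -471477 - (95314 - 1*(-5/1059)) = -471477 - (95314 + 5/1059) = -471477 - 1*100937531/1059 = -471477 - 100937531/1059 = -600231674/1059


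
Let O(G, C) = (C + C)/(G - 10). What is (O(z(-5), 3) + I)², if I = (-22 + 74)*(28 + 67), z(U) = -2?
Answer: 97594641/4 ≈ 2.4399e+7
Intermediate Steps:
I = 4940 (I = 52*95 = 4940)
O(G, C) = 2*C/(-10 + G) (O(G, C) = (2*C)/(-10 + G) = 2*C/(-10 + G))
(O(z(-5), 3) + I)² = (2*3/(-10 - 2) + 4940)² = (2*3/(-12) + 4940)² = (2*3*(-1/12) + 4940)² = (-½ + 4940)² = (9879/2)² = 97594641/4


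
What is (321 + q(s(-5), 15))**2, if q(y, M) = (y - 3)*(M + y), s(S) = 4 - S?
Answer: 216225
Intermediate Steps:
q(y, M) = (-3 + y)*(M + y)
(321 + q(s(-5), 15))**2 = (321 + ((4 - 1*(-5))**2 - 3*15 - 3*(4 - 1*(-5)) + 15*(4 - 1*(-5))))**2 = (321 + ((4 + 5)**2 - 45 - 3*(4 + 5) + 15*(4 + 5)))**2 = (321 + (9**2 - 45 - 3*9 + 15*9))**2 = (321 + (81 - 45 - 27 + 135))**2 = (321 + 144)**2 = 465**2 = 216225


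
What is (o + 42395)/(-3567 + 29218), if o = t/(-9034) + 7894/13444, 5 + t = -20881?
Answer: 1287339027675/778848341374 ≈ 1.6529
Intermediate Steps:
t = -20886 (t = -5 - 20881 = -20886)
o = 88026445/30363274 (o = -20886/(-9034) + 7894/13444 = -20886*(-1/9034) + 7894*(1/13444) = 10443/4517 + 3947/6722 = 88026445/30363274 ≈ 2.8991)
(o + 42395)/(-3567 + 29218) = (88026445/30363274 + 42395)/(-3567 + 29218) = (1287339027675/30363274)/25651 = (1287339027675/30363274)*(1/25651) = 1287339027675/778848341374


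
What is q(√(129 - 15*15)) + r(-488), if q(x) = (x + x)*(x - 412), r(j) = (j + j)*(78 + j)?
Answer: 399968 - 3296*I*√6 ≈ 3.9997e+5 - 8073.5*I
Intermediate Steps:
r(j) = 2*j*(78 + j) (r(j) = (2*j)*(78 + j) = 2*j*(78 + j))
q(x) = 2*x*(-412 + x) (q(x) = (2*x)*(-412 + x) = 2*x*(-412 + x))
q(√(129 - 15*15)) + r(-488) = 2*√(129 - 15*15)*(-412 + √(129 - 15*15)) + 2*(-488)*(78 - 488) = 2*√(129 - 225)*(-412 + √(129 - 225)) + 2*(-488)*(-410) = 2*√(-96)*(-412 + √(-96)) + 400160 = 2*(4*I*√6)*(-412 + 4*I*√6) + 400160 = 8*I*√6*(-412 + 4*I*√6) + 400160 = 400160 + 8*I*√6*(-412 + 4*I*√6)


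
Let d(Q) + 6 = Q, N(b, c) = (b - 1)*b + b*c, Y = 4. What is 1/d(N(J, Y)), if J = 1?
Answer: -½ ≈ -0.50000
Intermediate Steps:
N(b, c) = b*c + b*(-1 + b) (N(b, c) = (-1 + b)*b + b*c = b*(-1 + b) + b*c = b*c + b*(-1 + b))
d(Q) = -6 + Q
1/d(N(J, Y)) = 1/(-6 + 1*(-1 + 1 + 4)) = 1/(-6 + 1*4) = 1/(-6 + 4) = 1/(-2) = -½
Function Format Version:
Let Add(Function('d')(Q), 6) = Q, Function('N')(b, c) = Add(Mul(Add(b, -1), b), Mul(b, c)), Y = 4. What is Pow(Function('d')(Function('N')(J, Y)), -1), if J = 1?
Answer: Rational(-1, 2) ≈ -0.50000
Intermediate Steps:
Function('N')(b, c) = Add(Mul(b, c), Mul(b, Add(-1, b))) (Function('N')(b, c) = Add(Mul(Add(-1, b), b), Mul(b, c)) = Add(Mul(b, Add(-1, b)), Mul(b, c)) = Add(Mul(b, c), Mul(b, Add(-1, b))))
Function('d')(Q) = Add(-6, Q)
Pow(Function('d')(Function('N')(J, Y)), -1) = Pow(Add(-6, Mul(1, Add(-1, 1, 4))), -1) = Pow(Add(-6, Mul(1, 4)), -1) = Pow(Add(-6, 4), -1) = Pow(-2, -1) = Rational(-1, 2)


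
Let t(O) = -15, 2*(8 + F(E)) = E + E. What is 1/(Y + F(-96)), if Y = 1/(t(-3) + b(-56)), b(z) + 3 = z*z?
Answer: -3118/324271 ≈ -0.0096154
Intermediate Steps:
F(E) = -8 + E (F(E) = -8 + (E + E)/2 = -8 + (2*E)/2 = -8 + E)
b(z) = -3 + z² (b(z) = -3 + z*z = -3 + z²)
Y = 1/3118 (Y = 1/(-15 + (-3 + (-56)²)) = 1/(-15 + (-3 + 3136)) = 1/(-15 + 3133) = 1/3118 ≈ 0.00032072)
1/(Y + F(-96)) = 1/(1/3118 + (-8 - 96)) = 1/(1/3118 - 104) = 1/(-324271/3118) = -3118/324271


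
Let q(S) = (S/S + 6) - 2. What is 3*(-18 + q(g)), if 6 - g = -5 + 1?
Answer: -39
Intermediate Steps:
g = 10 (g = 6 - (-5 + 1) = 6 - 1*(-4) = 6 + 4 = 10)
q(S) = 5 (q(S) = (1 + 6) - 2 = 7 - 2 = 5)
3*(-18 + q(g)) = 3*(-18 + 5) = 3*(-13) = -39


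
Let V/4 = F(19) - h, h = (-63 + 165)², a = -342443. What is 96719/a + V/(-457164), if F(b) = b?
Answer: -7497840674/39138152913 ≈ -0.19157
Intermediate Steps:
h = 10404 (h = 102² = 10404)
V = -41540 (V = 4*(19 - 1*10404) = 4*(19 - 10404) = 4*(-10385) = -41540)
96719/a + V/(-457164) = 96719/(-342443) - 41540/(-457164) = 96719*(-1/342443) - 41540*(-1/457164) = -96719/342443 + 10385/114291 = -7497840674/39138152913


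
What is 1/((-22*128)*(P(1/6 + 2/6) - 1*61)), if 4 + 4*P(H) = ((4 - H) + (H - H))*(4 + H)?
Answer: 1/163504 ≈ 6.1161e-6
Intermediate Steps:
P(H) = -1 + (4 + H)*(4 - H)/4 (P(H) = -1 + (((4 - H) + (H - H))*(4 + H))/4 = -1 + (((4 - H) + 0)*(4 + H))/4 = -1 + ((4 - H)*(4 + H))/4 = -1 + ((4 + H)*(4 - H))/4 = -1 + (4 + H)*(4 - H)/4)
1/((-22*128)*(P(1/6 + 2/6) - 1*61)) = 1/((-22*128)*((3 - (1/6 + 2/6)²/4) - 1*61)) = 1/(-2816*((3 - (1*(⅙) + 2*(⅙))²/4) - 61)) = 1/(-2816*((3 - (⅙ + ⅓)²/4) - 61)) = 1/(-2816*((3 - (½)²/4) - 61)) = 1/(-2816*((3 - ¼*¼) - 61)) = 1/(-2816*((3 - 1/16) - 61)) = 1/(-2816*(47/16 - 61)) = 1/(-2816*(-929/16)) = 1/163504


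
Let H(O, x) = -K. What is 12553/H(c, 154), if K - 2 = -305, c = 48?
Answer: 12553/303 ≈ 41.429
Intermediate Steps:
K = -303 (K = 2 - 305 = -303)
H(O, x) = 303 (H(O, x) = -1*(-303) = 303)
12553/H(c, 154) = 12553/303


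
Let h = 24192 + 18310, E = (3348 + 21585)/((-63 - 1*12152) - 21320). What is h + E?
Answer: 1425279637/33535 ≈ 42501.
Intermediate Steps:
E = -24933/33535 (E = 24933/((-63 - 12152) - 21320) = 24933/(-12215 - 21320) = 24933/(-33535) = 24933*(-1/33535) = -24933/33535 ≈ -0.74349)
h = 42502
h + E = 42502 - 24933/33535 = 1425279637/33535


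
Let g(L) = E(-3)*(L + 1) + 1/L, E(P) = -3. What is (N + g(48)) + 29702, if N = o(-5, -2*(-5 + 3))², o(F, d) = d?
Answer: 1419409/48 ≈ 29571.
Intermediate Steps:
N = 16 (N = (-2*(-5 + 3))² = (-2*(-2))² = 4² = 16)
g(L) = -3 + 1/L - 3*L (g(L) = -3*(L + 1) + 1/L = -3*(1 + L) + 1/L = (-3 - 3*L) + 1/L = -3 + 1/L - 3*L)
(N + g(48)) + 29702 = (16 + (-3 + 1/48 - 3*48)) + 29702 = (16 + (-3 + 1/48 - 144)) + 29702 = (16 - 7055/48) + 29702 = -6287/48 + 29702 = 1419409/48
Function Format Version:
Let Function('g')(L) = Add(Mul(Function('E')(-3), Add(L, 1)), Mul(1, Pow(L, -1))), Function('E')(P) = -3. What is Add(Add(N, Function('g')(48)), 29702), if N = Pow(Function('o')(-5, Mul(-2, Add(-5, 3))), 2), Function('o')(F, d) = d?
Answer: Rational(1419409, 48) ≈ 29571.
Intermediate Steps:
N = 16 (N = Pow(Mul(-2, Add(-5, 3)), 2) = Pow(Mul(-2, -2), 2) = Pow(4, 2) = 16)
Function('g')(L) = Add(-3, Pow(L, -1), Mul(-3, L)) (Function('g')(L) = Add(Mul(-3, Add(L, 1)), Mul(1, Pow(L, -1))) = Add(Mul(-3, Add(1, L)), Pow(L, -1)) = Add(Add(-3, Mul(-3, L)), Pow(L, -1)) = Add(-3, Pow(L, -1), Mul(-3, L)))
Add(Add(N, Function('g')(48)), 29702) = Add(Add(16, Add(-3, Pow(48, -1), Mul(-3, 48))), 29702) = Add(Add(16, Add(-3, Rational(1, 48), -144)), 29702) = Add(Add(16, Rational(-7055, 48)), 29702) = Add(Rational(-6287, 48), 29702) = Rational(1419409, 48)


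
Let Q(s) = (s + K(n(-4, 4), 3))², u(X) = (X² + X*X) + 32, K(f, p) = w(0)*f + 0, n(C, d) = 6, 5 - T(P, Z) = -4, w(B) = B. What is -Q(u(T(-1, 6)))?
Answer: -37636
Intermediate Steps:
T(P, Z) = 9 (T(P, Z) = 5 - 1*(-4) = 5 + 4 = 9)
K(f, p) = 0 (K(f, p) = 0*f + 0 = 0 + 0 = 0)
u(X) = 32 + 2*X² (u(X) = (X² + X²) + 32 = 2*X² + 32 = 32 + 2*X²)
Q(s) = s² (Q(s) = (s + 0)² = s²)
-Q(u(T(-1, 6))) = -(32 + 2*9²)² = -(32 + 2*81)² = -(32 + 162)² = -1*194² = -1*37636 = -37636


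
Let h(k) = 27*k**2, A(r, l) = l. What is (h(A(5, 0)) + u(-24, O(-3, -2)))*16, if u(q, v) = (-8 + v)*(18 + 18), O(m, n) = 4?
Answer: -2304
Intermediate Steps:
u(q, v) = -288 + 36*v (u(q, v) = (-8 + v)*36 = -288 + 36*v)
(h(A(5, 0)) + u(-24, O(-3, -2)))*16 = (27*0**2 + (-288 + 36*4))*16 = (27*0 + (-288 + 144))*16 = (0 - 144)*16 = -144*16 = -2304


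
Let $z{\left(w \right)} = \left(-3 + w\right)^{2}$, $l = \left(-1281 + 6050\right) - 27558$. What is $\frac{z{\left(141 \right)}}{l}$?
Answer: $- \frac{19044}{22789} \approx -0.83567$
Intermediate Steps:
$l = -22789$ ($l = 4769 - 27558 = -22789$)
$\frac{z{\left(141 \right)}}{l} = \frac{\left(-3 + 141\right)^{2}}{-22789} = 138^{2} \left(- \frac{1}{22789}\right) = 19044 \left(- \frac{1}{22789}\right) = - \frac{19044}{22789}$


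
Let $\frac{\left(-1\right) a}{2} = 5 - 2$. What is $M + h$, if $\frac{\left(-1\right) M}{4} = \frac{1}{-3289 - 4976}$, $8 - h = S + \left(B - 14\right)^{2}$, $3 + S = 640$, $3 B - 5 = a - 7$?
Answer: $- \frac{22483543}{24795} \approx -906.78$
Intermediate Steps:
$a = -6$ ($a = - 2 \left(5 - 2\right) = \left(-2\right) 3 = -6$)
$B = - \frac{8}{3}$ ($B = \frac{5}{3} + \frac{-6 - 7}{3} = \frac{5}{3} + \frac{1}{3} \left(-13\right) = \frac{5}{3} - \frac{13}{3} = - \frac{8}{3} \approx -2.6667$)
$S = 637$ ($S = -3 + 640 = 637$)
$h = - \frac{8161}{9}$ ($h = 8 - \left(637 + \left(- \frac{8}{3} - 14\right)^{2}\right) = 8 - \left(637 + \left(- \frac{50}{3}\right)^{2}\right) = 8 - \left(637 + \frac{2500}{9}\right) = 8 - \frac{8233}{9} = - \frac{8161}{9} \approx -906.78$)
$M = \frac{4}{8265}$ ($M = - \frac{4}{-3289 - 4976} = - \frac{4}{-8265} = \left(-4\right) \left(- \frac{1}{8265}\right) = \frac{4}{8265} \approx 0.00048397$)
$M + h = \frac{4}{8265} - \frac{8161}{9} = - \frac{22483543}{24795}$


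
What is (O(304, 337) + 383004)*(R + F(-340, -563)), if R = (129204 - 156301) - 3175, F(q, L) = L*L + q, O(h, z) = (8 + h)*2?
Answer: 109854563196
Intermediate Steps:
O(h, z) = 16 + 2*h
F(q, L) = q + L**2 (F(q, L) = L**2 + q = q + L**2)
R = -30272 (R = -27097 - 3175 = -30272)
(O(304, 337) + 383004)*(R + F(-340, -563)) = ((16 + 2*304) + 383004)*(-30272 + (-340 + (-563)**2)) = ((16 + 608) + 383004)*(-30272 + (-340 + 316969)) = (624 + 383004)*(-30272 + 316629) = 383628*286357 = 109854563196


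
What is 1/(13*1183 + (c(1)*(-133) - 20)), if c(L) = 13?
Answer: 1/13630 ≈ 7.3368e-5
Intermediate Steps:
1/(13*1183 + (c(1)*(-133) - 20)) = 1/(13*1183 + (13*(-133) - 20)) = 1/(15379 + (-1729 - 20)) = 1/(15379 - 1749) = 1/13630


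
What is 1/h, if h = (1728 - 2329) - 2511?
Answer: -1/3112 ≈ -0.00032134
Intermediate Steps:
h = -3112 (h = -601 - 2511 = -3112)
1/h = 1/(-3112) = -1/3112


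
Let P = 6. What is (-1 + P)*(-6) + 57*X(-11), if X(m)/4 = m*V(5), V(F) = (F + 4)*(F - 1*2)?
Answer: -67746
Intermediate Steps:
V(F) = (-2 + F)*(4 + F) (V(F) = (4 + F)*(F - 2) = (4 + F)*(-2 + F) = (-2 + F)*(4 + F))
X(m) = 108*m (X(m) = 4*(m*(-8 + 5² + 2*5)) = 4*(m*(-8 + 25 + 10)) = 4*(m*27) = 4*(27*m) = 108*m)
(-1 + P)*(-6) + 57*X(-11) = (-1 + 6)*(-6) + 57*(108*(-11)) = 5*(-6) + 57*(-1188) = -30 - 67716 = -67746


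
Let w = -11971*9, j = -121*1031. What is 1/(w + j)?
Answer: -1/232490 ≈ -4.3013e-6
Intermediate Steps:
j = -124751
w = -107739
1/(w + j) = 1/(-107739 - 124751) = 1/(-232490) = -1/232490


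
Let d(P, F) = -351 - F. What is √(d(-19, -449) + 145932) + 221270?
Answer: 221270 + √146030 ≈ 2.2165e+5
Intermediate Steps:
√(d(-19, -449) + 145932) + 221270 = √((-351 - 1*(-449)) + 145932) + 221270 = √((-351 + 449) + 145932) + 221270 = √(98 + 145932) + 221270 = √146030 + 221270 = 221270 + √146030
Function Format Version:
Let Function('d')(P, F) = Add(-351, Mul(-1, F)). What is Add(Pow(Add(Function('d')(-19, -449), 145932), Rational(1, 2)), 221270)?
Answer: Add(221270, Pow(146030, Rational(1, 2))) ≈ 2.2165e+5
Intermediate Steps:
Add(Pow(Add(Function('d')(-19, -449), 145932), Rational(1, 2)), 221270) = Add(Pow(Add(Add(-351, Mul(-1, -449)), 145932), Rational(1, 2)), 221270) = Add(Pow(Add(Add(-351, 449), 145932), Rational(1, 2)), 221270) = Add(Pow(Add(98, 145932), Rational(1, 2)), 221270) = Add(Pow(146030, Rational(1, 2)), 221270) = Add(221270, Pow(146030, Rational(1, 2)))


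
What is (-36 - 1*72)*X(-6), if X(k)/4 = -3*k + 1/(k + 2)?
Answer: -7668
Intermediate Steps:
X(k) = -12*k + 4/(2 + k) (X(k) = 4*(-3*k + 1/(k + 2)) = 4*(-3*k + 1/(2 + k)) = 4*(1/(2 + k) - 3*k) = -12*k + 4/(2 + k))
(-36 - 1*72)*X(-6) = (-36 - 1*72)*(4*(1 - 6*(-6) - 3*(-6)²)/(2 - 6)) = (-36 - 72)*(4*(1 + 36 - 3*36)/(-4)) = -432*(-1)*(1 + 36 - 108)/4 = -432*(-1)*(-71)/4 = -108*71 = -7668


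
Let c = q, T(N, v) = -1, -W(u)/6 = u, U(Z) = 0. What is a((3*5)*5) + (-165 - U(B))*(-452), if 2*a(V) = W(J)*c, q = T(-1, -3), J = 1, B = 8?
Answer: 74583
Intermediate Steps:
W(u) = -6*u
q = -1
c = -1
a(V) = 3 (a(V) = (-6*1*(-1))/2 = (-6*(-1))/2 = (1/2)*6 = 3)
a((3*5)*5) + (-165 - U(B))*(-452) = 3 + (-165 - 1*0)*(-452) = 3 + (-165 + 0)*(-452) = 3 - 165*(-452) = 3 + 74580 = 74583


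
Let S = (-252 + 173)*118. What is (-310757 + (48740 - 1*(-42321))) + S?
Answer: -229018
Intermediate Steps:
S = -9322 (S = -79*118 = -9322)
(-310757 + (48740 - 1*(-42321))) + S = (-310757 + (48740 - 1*(-42321))) - 9322 = (-310757 + (48740 + 42321)) - 9322 = (-310757 + 91061) - 9322 = -219696 - 9322 = -229018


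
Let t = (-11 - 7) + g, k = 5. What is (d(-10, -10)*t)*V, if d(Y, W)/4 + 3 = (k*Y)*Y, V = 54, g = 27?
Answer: 966168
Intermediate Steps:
d(Y, W) = -12 + 20*Y**2 (d(Y, W) = -12 + 4*((5*Y)*Y) = -12 + 4*(5*Y**2) = -12 + 20*Y**2)
t = 9 (t = (-11 - 7) + 27 = -18 + 27 = 9)
(d(-10, -10)*t)*V = ((-12 + 20*(-10)**2)*9)*54 = ((-12 + 20*100)*9)*54 = ((-12 + 2000)*9)*54 = (1988*9)*54 = 17892*54 = 966168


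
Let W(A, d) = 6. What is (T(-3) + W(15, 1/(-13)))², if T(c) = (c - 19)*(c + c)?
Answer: 19044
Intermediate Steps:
T(c) = 2*c*(-19 + c) (T(c) = (-19 + c)*(2*c) = 2*c*(-19 + c))
(T(-3) + W(15, 1/(-13)))² = (2*(-3)*(-19 - 3) + 6)² = (2*(-3)*(-22) + 6)² = (132 + 6)² = 138² = 19044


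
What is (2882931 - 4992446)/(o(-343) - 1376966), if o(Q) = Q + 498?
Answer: 2109515/1376811 ≈ 1.5322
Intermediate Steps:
o(Q) = 498 + Q
(2882931 - 4992446)/(o(-343) - 1376966) = (2882931 - 4992446)/((498 - 343) - 1376966) = -2109515/(155 - 1376966) = -2109515/(-1376811) = -2109515*(-1/1376811) = 2109515/1376811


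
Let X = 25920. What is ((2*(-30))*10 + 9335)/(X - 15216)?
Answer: 8735/10704 ≈ 0.81605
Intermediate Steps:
((2*(-30))*10 + 9335)/(X - 15216) = ((2*(-30))*10 + 9335)/(25920 - 15216) = (-60*10 + 9335)/10704 = (-600 + 9335)*(1/10704) = 8735*(1/10704) = 8735/10704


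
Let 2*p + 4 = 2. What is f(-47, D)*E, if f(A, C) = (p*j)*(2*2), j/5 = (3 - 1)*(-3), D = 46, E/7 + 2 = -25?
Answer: -22680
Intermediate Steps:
E = -189 (E = -14 + 7*(-25) = -14 - 175 = -189)
p = -1 (p = -2 + (½)*2 = -2 + 1 = -1)
j = -30 (j = 5*((3 - 1)*(-3)) = 5*(2*(-3)) = 5*(-6) = -30)
f(A, C) = 120 (f(A, C) = (-1*(-30))*(2*2) = 30*4 = 120)
f(-47, D)*E = 120*(-189) = -22680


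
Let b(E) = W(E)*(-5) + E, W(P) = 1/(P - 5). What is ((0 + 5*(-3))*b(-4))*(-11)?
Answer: -1705/3 ≈ -568.33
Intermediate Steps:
W(P) = 1/(-5 + P)
b(E) = E - 5/(-5 + E) (b(E) = -5/(-5 + E) + E = E - 5/(-5 + E))
((0 + 5*(-3))*b(-4))*(-11) = ((0 + 5*(-3))*((-5 - 4*(-5 - 4))/(-5 - 4)))*(-11) = ((0 - 15)*((-5 - 4*(-9))/(-9)))*(-11) = -(-5)*(-5 + 36)/3*(-11) = -(-5)*31/3*(-11) = -15*(-31/9)*(-11) = (155/3)*(-11) = -1705/3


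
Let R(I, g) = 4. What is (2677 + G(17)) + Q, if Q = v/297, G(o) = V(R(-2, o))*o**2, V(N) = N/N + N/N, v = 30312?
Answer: 110783/33 ≈ 3357.1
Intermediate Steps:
V(N) = 2 (V(N) = 1 + 1 = 2)
G(o) = 2*o**2
Q = 3368/33 (Q = 30312/297 = 30312*(1/297) = 3368/33 ≈ 102.06)
(2677 + G(17)) + Q = (2677 + 2*17**2) + 3368/33 = (2677 + 2*289) + 3368/33 = (2677 + 578) + 3368/33 = 3255 + 3368/33 = 110783/33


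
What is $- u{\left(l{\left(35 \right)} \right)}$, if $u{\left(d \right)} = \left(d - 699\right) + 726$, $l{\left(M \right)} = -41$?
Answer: $14$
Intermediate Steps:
$u{\left(d \right)} = 27 + d$ ($u{\left(d \right)} = \left(-699 + d\right) + 726 = 27 + d$)
$- u{\left(l{\left(35 \right)} \right)} = - (27 - 41) = \left(-1\right) \left(-14\right) = 14$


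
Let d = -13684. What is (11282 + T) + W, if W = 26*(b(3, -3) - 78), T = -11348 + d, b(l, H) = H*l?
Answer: -16012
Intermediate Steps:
T = -25032 (T = -11348 - 13684 = -25032)
W = -2262 (W = 26*(-3*3 - 78) = 26*(-9 - 78) = 26*(-87) = -2262)
(11282 + T) + W = (11282 - 25032) - 2262 = -13750 - 2262 = -16012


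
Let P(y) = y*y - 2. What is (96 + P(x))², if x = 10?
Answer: 37636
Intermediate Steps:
P(y) = -2 + y² (P(y) = y² - 2 = -2 + y²)
(96 + P(x))² = (96 + (-2 + 10²))² = (96 + (-2 + 100))² = (96 + 98)² = 194² = 37636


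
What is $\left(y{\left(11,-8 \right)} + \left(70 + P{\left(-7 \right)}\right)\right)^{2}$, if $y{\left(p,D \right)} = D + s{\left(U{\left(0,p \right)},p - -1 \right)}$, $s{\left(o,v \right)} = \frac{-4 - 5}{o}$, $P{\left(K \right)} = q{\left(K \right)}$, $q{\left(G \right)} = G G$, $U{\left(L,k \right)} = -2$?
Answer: $\frac{53361}{4} \approx 13340.0$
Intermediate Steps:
$q{\left(G \right)} = G^{2}$
$P{\left(K \right)} = K^{2}$
$s{\left(o,v \right)} = - \frac{9}{o}$
$y{\left(p,D \right)} = \frac{9}{2} + D$ ($y{\left(p,D \right)} = D - \frac{9}{-2} = D - - \frac{9}{2} = D + \frac{9}{2} = \frac{9}{2} + D$)
$\left(y{\left(11,-8 \right)} + \left(70 + P{\left(-7 \right)}\right)\right)^{2} = \left(\left(\frac{9}{2} - 8\right) + \left(70 + \left(-7\right)^{2}\right)\right)^{2} = \left(- \frac{7}{2} + \left(70 + 49\right)\right)^{2} = \left(- \frac{7}{2} + 119\right)^{2} = \left(\frac{231}{2}\right)^{2} = \frac{53361}{4}$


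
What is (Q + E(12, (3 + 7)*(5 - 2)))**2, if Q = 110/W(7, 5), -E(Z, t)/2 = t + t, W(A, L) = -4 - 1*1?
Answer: 20164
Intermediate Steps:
W(A, L) = -5 (W(A, L) = -4 - 1 = -5)
E(Z, t) = -4*t (E(Z, t) = -2*(t + t) = -4*t)
Q = -22 (Q = 110/(-5) = 110*(-1/5) = -22)
(Q + E(12, (3 + 7)*(5 - 2)))**2 = (-22 - 4*(3 + 7)*(5 - 2))**2 = (-22 - 40*3)**2 = (-22 - 4*30)**2 = (-22 - 120)**2 = (-142)**2 = 20164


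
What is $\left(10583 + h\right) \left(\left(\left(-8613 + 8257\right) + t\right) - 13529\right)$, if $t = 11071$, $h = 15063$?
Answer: $-72167844$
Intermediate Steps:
$\left(10583 + h\right) \left(\left(\left(-8613 + 8257\right) + t\right) - 13529\right) = \left(10583 + 15063\right) \left(\left(\left(-8613 + 8257\right) + 11071\right) - 13529\right) = 25646 \left(\left(-356 + 11071\right) - 13529\right) = 25646 \left(10715 - 13529\right) = 25646 \left(-2814\right) = -72167844$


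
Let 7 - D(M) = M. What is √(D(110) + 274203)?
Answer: 10*√2741 ≈ 523.55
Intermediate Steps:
D(M) = 7 - M
√(D(110) + 274203) = √((7 - 1*110) + 274203) = √((7 - 110) + 274203) = √(-103 + 274203) = √274100 = 10*√2741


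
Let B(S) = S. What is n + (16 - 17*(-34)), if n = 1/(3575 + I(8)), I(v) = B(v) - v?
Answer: 2123551/3575 ≈ 594.00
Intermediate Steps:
I(v) = 0 (I(v) = v - v = 0)
n = 1/3575 (n = 1/(3575 + 0) = 1/3575 ≈ 0.00027972)
n + (16 - 17*(-34)) = 1/3575 + (16 - 17*(-34)) = 1/3575 + (16 + 578) = 1/3575 + 594 = 2123551/3575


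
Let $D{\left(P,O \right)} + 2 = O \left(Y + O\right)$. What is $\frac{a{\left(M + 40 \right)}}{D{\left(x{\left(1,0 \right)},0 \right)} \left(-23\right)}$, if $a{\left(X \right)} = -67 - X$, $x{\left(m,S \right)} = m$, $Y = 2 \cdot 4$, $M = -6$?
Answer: $- \frac{101}{46} \approx -2.1957$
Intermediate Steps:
$Y = 8$
$D{\left(P,O \right)} = -2 + O \left(8 + O\right)$
$\frac{a{\left(M + 40 \right)}}{D{\left(x{\left(1,0 \right)},0 \right)} \left(-23\right)} = \frac{-67 - \left(-6 + 40\right)}{\left(-2 + 0^{2} + 8 \cdot 0\right) \left(-23\right)} = \frac{-67 - 34}{\left(-2 + 0 + 0\right) \left(-23\right)} = \frac{-67 - 34}{\left(-2\right) \left(-23\right)} = - \frac{101}{46}$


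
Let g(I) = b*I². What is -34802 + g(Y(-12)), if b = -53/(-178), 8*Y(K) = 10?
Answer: -99114771/2848 ≈ -34802.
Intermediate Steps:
Y(K) = 5/4 (Y(K) = (⅛)*10 = 5/4)
b = 53/178 (b = -53*(-1/178) = 53/178 ≈ 0.29775)
g(I) = 53*I²/178
-34802 + g(Y(-12)) = -34802 + 53*(5/4)²/178 = -34802 + (53/178)*(25/16) = -34802 + 1325/2848 = -99114771/2848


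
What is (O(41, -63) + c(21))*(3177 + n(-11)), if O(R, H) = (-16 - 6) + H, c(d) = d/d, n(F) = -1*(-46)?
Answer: -270732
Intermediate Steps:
n(F) = 46
c(d) = 1
O(R, H) = -22 + H
(O(41, -63) + c(21))*(3177 + n(-11)) = ((-22 - 63) + 1)*(3177 + 46) = (-85 + 1)*3223 = -84*3223 = -270732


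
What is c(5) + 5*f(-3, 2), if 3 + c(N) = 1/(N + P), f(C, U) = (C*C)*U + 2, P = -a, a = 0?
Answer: 486/5 ≈ 97.200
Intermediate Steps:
P = 0 (P = -1*0 = 0)
f(C, U) = 2 + U*C² (f(C, U) = C²*U + 2 = U*C² + 2 = 2 + U*C²)
c(N) = -3 + 1/N (c(N) = -3 + 1/(N + 0) = -3 + 1/N)
c(5) + 5*f(-3, 2) = (-3 + 1/5) + 5*(2 + 2*(-3)²) = (-3 + ⅕) + 5*(2 + 2*9) = -14/5 + 5*(2 + 18) = -14/5 + 5*20 = -14/5 + 100 = 486/5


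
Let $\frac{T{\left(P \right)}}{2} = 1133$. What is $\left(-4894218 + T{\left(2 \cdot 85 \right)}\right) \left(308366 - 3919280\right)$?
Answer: $17664417964128$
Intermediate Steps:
$T{\left(P \right)} = 2266$ ($T{\left(P \right)} = 2 \cdot 1133 = 2266$)
$\left(-4894218 + T{\left(2 \cdot 85 \right)}\right) \left(308366 - 3919280\right) = \left(-4894218 + 2266\right) \left(308366 - 3919280\right) = \left(-4891952\right) \left(-3610914\right) = 17664417964128$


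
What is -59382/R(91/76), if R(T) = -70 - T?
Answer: 4513032/5411 ≈ 834.05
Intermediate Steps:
-59382/R(91/76) = -59382/(-70 - 91/76) = -59382/(-5411/76) = -59382*(-76/5411) = 4513032/5411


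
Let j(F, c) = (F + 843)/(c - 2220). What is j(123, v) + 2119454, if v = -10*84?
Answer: 1080921379/510 ≈ 2.1195e+6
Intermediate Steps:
v = -840
j(F, c) = (843 + F)/(-2220 + c)
j(123, v) + 2119454 = (843 + 123)/(-2220 - 840) + 2119454 = 966/(-3060) + 2119454 = -1/3060*966 + 2119454 = -161/510 + 2119454 = 1080921379/510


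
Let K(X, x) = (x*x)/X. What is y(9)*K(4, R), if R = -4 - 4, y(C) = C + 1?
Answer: 160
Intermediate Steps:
y(C) = 1 + C
R = -8
K(X, x) = x²/X
y(9)*K(4, R) = (1 + 9)*((-8)²/4) = 10*((¼)*64) = 10*16 = 160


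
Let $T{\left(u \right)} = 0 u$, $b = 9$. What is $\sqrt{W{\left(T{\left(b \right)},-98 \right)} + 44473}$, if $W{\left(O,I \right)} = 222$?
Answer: $\sqrt{44695} \approx 211.41$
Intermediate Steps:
$T{\left(u \right)} = 0$
$\sqrt{W{\left(T{\left(b \right)},-98 \right)} + 44473} = \sqrt{222 + 44473} = \sqrt{44695}$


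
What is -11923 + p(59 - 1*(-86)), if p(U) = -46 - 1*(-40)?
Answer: -11929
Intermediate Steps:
p(U) = -6 (p(U) = -46 + 40 = -6)
-11923 + p(59 - 1*(-86)) = -11923 - 6 = -11929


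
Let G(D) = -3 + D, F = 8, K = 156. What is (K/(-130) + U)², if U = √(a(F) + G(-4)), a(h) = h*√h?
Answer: (6 - 5*√(-7 + 16*√2))²/25 ≈ 7.5798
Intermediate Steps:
a(h) = h^(3/2)
U = √(-7 + 16*√2) (U = √(8^(3/2) + (-3 - 4)) = √(16*√2 - 7) = √(-7 + 16*√2) ≈ 3.9532)
(K/(-130) + U)² = (156/(-130) + √(-7 + 16*√2))² = (156*(-1/130) + √(-7 + 16*√2))² = (-6/5 + √(-7 + 16*√2))²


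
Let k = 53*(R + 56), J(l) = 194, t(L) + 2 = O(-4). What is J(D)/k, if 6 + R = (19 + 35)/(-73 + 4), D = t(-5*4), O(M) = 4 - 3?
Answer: 2231/29998 ≈ 0.074372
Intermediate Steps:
O(M) = 1
t(L) = -1 (t(L) = -2 + 1 = -1)
D = -1
R = -156/23 (R = -6 + (19 + 35)/(-73 + 4) = -6 + 54/(-69) = -6 + 54*(-1/69) = -6 - 18/23 = -156/23 ≈ -6.7826)
k = 59996/23 (k = 53*(-156/23 + 56) = 53*(1132/23) = 59996/23 ≈ 2608.5)
J(D)/k = 194/(59996/23) = 194*(23/59996) = 2231/29998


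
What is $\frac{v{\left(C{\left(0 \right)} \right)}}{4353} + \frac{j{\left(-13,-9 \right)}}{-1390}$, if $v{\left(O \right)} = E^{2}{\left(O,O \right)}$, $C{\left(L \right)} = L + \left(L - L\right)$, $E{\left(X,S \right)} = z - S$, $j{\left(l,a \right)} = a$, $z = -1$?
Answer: $\frac{40567}{6050670} \approx 0.0067045$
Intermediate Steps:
$E{\left(X,S \right)} = -1 - S$
$C{\left(L \right)} = L$ ($C{\left(L \right)} = L + 0 = L$)
$v{\left(O \right)} = \left(-1 - O\right)^{2}$
$\frac{v{\left(C{\left(0 \right)} \right)}}{4353} + \frac{j{\left(-13,-9 \right)}}{-1390} = \frac{\left(1 + 0\right)^{2}}{4353} - \frac{9}{-1390} = 1^{2} \cdot \frac{1}{4353} - - \frac{9}{1390} = 1 \cdot \frac{1}{4353} + \frac{9}{1390} = \frac{1}{4353} + \frac{9}{1390} = \frac{40567}{6050670}$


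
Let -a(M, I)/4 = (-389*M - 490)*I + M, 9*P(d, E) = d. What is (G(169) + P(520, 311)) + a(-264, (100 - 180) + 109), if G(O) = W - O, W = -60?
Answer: -106695101/9 ≈ -1.1855e+7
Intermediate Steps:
P(d, E) = d/9
G(O) = -60 - O
a(M, I) = -4*M - 4*I*(-490 - 389*M) (a(M, I) = -4*((-389*M - 490)*I + M) = -4*((-490 - 389*M)*I + M) = -4*(I*(-490 - 389*M) + M) = -4*(M + I*(-490 - 389*M)) = -4*M - 4*I*(-490 - 389*M))
(G(169) + P(520, 311)) + a(-264, (100 - 180) + 109) = ((-60 - 1*169) + (⅑)*520) + (-4*(-264) + 1960*((100 - 180) + 109) + 1556*((100 - 180) + 109)*(-264)) = ((-60 - 169) + 520/9) + (1056 + 1960*(-80 + 109) + 1556*(-80 + 109)*(-264)) = (-229 + 520/9) + (1056 + 1960*29 + 1556*29*(-264)) = -1541/9 + (1056 + 56840 - 11912736) = -1541/9 - 11854840 = -106695101/9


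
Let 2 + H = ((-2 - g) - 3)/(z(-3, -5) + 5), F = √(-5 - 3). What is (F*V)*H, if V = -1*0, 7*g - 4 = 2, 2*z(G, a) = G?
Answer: 0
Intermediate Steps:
z(G, a) = G/2
g = 6/7 (g = 4/7 + (⅐)*2 = 4/7 + 2/7 = 6/7 ≈ 0.85714)
F = 2*I*√2 (F = √(-8) = 2*I*√2 ≈ 2.8284*I)
V = 0
H = -180/49 (H = -2 + ((-2 - 1*6/7) - 3)/((½)*(-3) + 5) = -2 + ((-2 - 6/7) - 3)/(-3/2 + 5) = -2 + (-20/7 - 3)/(7/2) = -2 - 41/7*2/7 = -2 - 82/49 = -180/49 ≈ -3.6735)
(F*V)*H = ((2*I*√2)*0)*(-180/49) = 0*(-180/49) = 0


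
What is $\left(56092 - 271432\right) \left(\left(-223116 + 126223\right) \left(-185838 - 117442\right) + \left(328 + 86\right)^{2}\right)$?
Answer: $-6327955493088240$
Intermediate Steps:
$\left(56092 - 271432\right) \left(\left(-223116 + 126223\right) \left(-185838 - 117442\right) + \left(328 + 86\right)^{2}\right) = - 215340 \left(\left(-96893\right) \left(-303280\right) + 414^{2}\right) = - 215340 \left(29385709040 + 171396\right) = \left(-215340\right) 29385880436 = -6327955493088240$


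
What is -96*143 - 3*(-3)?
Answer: -13719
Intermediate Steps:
-96*143 - 3*(-3) = -13728 + 9 = -13719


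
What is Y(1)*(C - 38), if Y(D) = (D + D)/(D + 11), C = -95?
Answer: -133/6 ≈ -22.167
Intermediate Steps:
Y(D) = 2*D/(11 + D) (Y(D) = (2*D)/(11 + D) = 2*D/(11 + D))
Y(1)*(C - 38) = (2*1/(11 + 1))*(-95 - 38) = (2*1/12)*(-133) = (2*1*(1/12))*(-133) = (1/6)*(-133) = -133/6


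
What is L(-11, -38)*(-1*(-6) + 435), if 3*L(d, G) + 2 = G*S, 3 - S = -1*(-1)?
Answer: -11466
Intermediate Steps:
S = 2 (S = 3 - (-1)*(-1) = 3 - 1*1 = 3 - 1 = 2)
L(d, G) = -⅔ + 2*G/3 (L(d, G) = -⅔ + (G*2)/3 = -⅔ + (2*G)/3 = -⅔ + 2*G/3)
L(-11, -38)*(-1*(-6) + 435) = (-⅔ + (⅔)*(-38))*(-1*(-6) + 435) = (-⅔ - 76/3)*(6 + 435) = -26*441 = -11466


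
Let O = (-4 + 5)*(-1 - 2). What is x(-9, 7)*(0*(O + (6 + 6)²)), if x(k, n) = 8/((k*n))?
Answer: 0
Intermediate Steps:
O = -3 (O = 1*(-3) = -3)
x(k, n) = 8/(k*n) (x(k, n) = 8*(1/(k*n)) = 8/(k*n))
x(-9, 7)*(0*(O + (6 + 6)²)) = (8/(-9*7))*(0*(-3 + (6 + 6)²)) = (8*(-⅑)*(⅐))*(0*(-3 + 12²)) = -0*(-3 + 144) = -0*141 = -8/63*0 = 0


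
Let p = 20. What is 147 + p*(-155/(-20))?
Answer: 302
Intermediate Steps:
147 + p*(-155/(-20)) = 147 + 20*(-155/(-20)) = 147 + 20*(-155*(-1/20)) = 147 + 20*(31/4) = 147 + 155 = 302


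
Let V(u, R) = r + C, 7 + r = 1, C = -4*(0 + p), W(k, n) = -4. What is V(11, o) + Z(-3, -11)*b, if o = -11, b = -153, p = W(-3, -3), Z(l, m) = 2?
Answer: -296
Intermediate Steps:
p = -4
C = 16 (C = -4*(0 - 4) = -4*(-4) = 16)
r = -6 (r = -7 + 1 = -6)
V(u, R) = 10 (V(u, R) = -6 + 16 = 10)
V(11, o) + Z(-3, -11)*b = 10 + 2*(-153) = 10 - 306 = -296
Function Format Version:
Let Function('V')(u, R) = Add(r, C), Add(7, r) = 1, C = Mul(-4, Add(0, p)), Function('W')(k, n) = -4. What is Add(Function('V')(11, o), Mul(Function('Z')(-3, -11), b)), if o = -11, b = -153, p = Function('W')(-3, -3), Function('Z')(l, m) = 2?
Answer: -296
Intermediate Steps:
p = -4
C = 16 (C = Mul(-4, Add(0, -4)) = Mul(-4, -4) = 16)
r = -6 (r = Add(-7, 1) = -6)
Function('V')(u, R) = 10 (Function('V')(u, R) = Add(-6, 16) = 10)
Add(Function('V')(11, o), Mul(Function('Z')(-3, -11), b)) = Add(10, Mul(2, -153)) = Add(10, -306) = -296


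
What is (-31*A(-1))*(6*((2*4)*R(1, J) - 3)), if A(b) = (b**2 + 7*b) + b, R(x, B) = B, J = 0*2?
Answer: -3906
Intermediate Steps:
J = 0
A(b) = b**2 + 8*b
(-31*A(-1))*(6*((2*4)*R(1, J) - 3)) = (-(-31)*(8 - 1))*(6*((2*4)*0 - 3)) = (-(-31)*7)*(6*(8*0 - 3)) = (-31*(-7))*(6*(0 - 3)) = 217*(6*(-3)) = 217*(-18) = -3906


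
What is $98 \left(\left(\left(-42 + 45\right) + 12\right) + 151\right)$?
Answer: $16268$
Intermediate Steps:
$98 \left(\left(\left(-42 + 45\right) + 12\right) + 151\right) = 98 \left(\left(3 + 12\right) + 151\right) = 98 \left(15 + 151\right) = 98 \cdot 166 = 16268$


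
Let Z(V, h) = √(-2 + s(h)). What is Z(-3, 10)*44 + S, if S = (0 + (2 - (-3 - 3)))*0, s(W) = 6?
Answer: 88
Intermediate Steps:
Z(V, h) = 2 (Z(V, h) = √(-2 + 6) = √4 = 2)
S = 0 (S = (0 + (2 - 1*(-6)))*0 = (0 + (2 + 6))*0 = (0 + 8)*0 = 8*0 = 0)
Z(-3, 10)*44 + S = 2*44 + 0 = 88 + 0 = 88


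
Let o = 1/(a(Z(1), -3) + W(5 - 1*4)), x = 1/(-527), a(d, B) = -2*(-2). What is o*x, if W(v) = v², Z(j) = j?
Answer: -1/2635 ≈ -0.00037951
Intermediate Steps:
a(d, B) = 4
x = -1/527 ≈ -0.0018975
o = ⅕ (o = 1/(4 + (5 - 1*4)²) = 1/(4 + (5 - 4)²) = 1/(4 + 1²) = 1/(4 + 1) = 1/5 = ⅕ ≈ 0.20000)
o*x = (⅕)*(-1/527) = -1/2635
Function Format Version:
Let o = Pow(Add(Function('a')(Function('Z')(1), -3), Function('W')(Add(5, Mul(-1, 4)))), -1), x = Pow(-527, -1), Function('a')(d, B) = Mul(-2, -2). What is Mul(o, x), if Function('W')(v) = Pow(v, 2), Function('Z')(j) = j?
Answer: Rational(-1, 2635) ≈ -0.00037951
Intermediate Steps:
Function('a')(d, B) = 4
x = Rational(-1, 527) ≈ -0.0018975
o = Rational(1, 5) (o = Pow(Add(4, Pow(Add(5, Mul(-1, 4)), 2)), -1) = Pow(Add(4, Pow(Add(5, -4), 2)), -1) = Pow(Add(4, Pow(1, 2)), -1) = Pow(Add(4, 1), -1) = Pow(5, -1) = Rational(1, 5) ≈ 0.20000)
Mul(o, x) = Mul(Rational(1, 5), Rational(-1, 527)) = Rational(-1, 2635)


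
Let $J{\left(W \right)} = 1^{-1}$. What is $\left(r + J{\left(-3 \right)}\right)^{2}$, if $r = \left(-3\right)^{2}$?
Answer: $100$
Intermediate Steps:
$J{\left(W \right)} = 1$
$r = 9$
$\left(r + J{\left(-3 \right)}\right)^{2} = \left(9 + 1\right)^{2} = 10^{2} = 100$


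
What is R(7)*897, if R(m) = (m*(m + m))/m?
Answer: 12558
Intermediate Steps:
R(m) = 2*m (R(m) = (m*(2*m))/m = (2*m²)/m = 2*m)
R(7)*897 = (2*7)*897 = 14*897 = 12558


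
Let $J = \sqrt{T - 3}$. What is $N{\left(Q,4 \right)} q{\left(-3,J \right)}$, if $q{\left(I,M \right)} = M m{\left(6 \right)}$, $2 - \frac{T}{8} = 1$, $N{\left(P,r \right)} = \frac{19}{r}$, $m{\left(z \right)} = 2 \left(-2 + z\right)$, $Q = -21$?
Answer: $38 \sqrt{5} \approx 84.971$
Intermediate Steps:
$m{\left(z \right)} = -4 + 2 z$
$T = 8$ ($T = 16 - 8 = 8$)
$J = \sqrt{5}$ ($J = \sqrt{8 - 3} = \sqrt{5} \approx 2.2361$)
$q{\left(I,M \right)} = 8 M$ ($q{\left(I,M \right)} = M \left(-4 + 2 \cdot 6\right) = M \left(-4 + 12\right) = M 8 = 8 M$)
$N{\left(Q,4 \right)} q{\left(-3,J \right)} = \frac{19}{4} \cdot 8 \sqrt{5} = 19 \cdot \frac{1}{4} \cdot 8 \sqrt{5} = \frac{19 \cdot 8 \sqrt{5}}{4} = 38 \sqrt{5}$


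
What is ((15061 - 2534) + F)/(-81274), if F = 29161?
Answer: -20844/40637 ≈ -0.51293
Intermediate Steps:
((15061 - 2534) + F)/(-81274) = ((15061 - 2534) + 29161)/(-81274) = (12527 + 29161)*(-1/81274) = 41688*(-1/81274) = -20844/40637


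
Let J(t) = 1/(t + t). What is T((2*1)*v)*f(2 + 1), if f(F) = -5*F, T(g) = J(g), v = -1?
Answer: 15/4 ≈ 3.7500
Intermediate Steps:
J(t) = 1/(2*t)
T(g) = 1/(2*g)
T((2*1)*v)*f(2 + 1) = (1/(2*(((2*1)*(-1)))))*(-5*(2 + 1)) = (1/(2*((2*(-1)))))*(-5*3) = ((½)/(-2))*(-15) = ((½)*(-½))*(-15) = -¼*(-15) = 15/4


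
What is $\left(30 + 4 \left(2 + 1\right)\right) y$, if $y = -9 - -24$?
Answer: $630$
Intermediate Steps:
$y = 15$ ($y = -9 + 24 = 15$)
$\left(30 + 4 \left(2 + 1\right)\right) y = \left(30 + 4 \left(2 + 1\right)\right) 15 = \left(30 + 4 \cdot 3\right) 15 = \left(30 + 12\right) 15 = 42 \cdot 15 = 630$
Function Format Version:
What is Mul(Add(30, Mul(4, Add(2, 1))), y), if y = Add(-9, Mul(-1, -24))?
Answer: 630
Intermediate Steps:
y = 15 (y = Add(-9, 24) = 15)
Mul(Add(30, Mul(4, Add(2, 1))), y) = Mul(Add(30, Mul(4, Add(2, 1))), 15) = Mul(Add(30, Mul(4, 3)), 15) = Mul(Add(30, 12), 15) = Mul(42, 15) = 630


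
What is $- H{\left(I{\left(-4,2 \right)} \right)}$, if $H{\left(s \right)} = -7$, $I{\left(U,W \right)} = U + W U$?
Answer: $7$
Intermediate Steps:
$I{\left(U,W \right)} = U + U W$
$- H{\left(I{\left(-4,2 \right)} \right)} = \left(-1\right) \left(-7\right) = 7$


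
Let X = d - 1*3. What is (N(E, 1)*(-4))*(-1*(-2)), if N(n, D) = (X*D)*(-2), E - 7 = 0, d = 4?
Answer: 16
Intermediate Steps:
E = 7 (E = 7 + 0 = 7)
X = 1 (X = 4 - 1*3 = 4 - 3 = 1)
N(n, D) = -2*D (N(n, D) = (1*D)*(-2) = D*(-2) = -2*D)
(N(E, 1)*(-4))*(-1*(-2)) = (-2*1*(-4))*(-1*(-2)) = -2*(-4)*2 = 8*2 = 16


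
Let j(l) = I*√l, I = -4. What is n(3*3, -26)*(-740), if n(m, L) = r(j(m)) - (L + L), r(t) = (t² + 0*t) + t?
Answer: -136160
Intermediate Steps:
j(l) = -4*√l
r(t) = t + t² (r(t) = (t² + 0) + t = t² + t = t + t²)
n(m, L) = -2*L - 4*√m*(1 - 4*√m) (n(m, L) = (-4*√m)*(1 - 4*√m) - (L + L) = -4*√m*(1 - 4*√m) - 2*L = -2*L - 4*√m*(1 - 4*√m))
n(3*3, -26)*(-740) = (-4*√(3*3) - 2*(-26) + 16*(3*3))*(-740) = (-4*√9 + 52 + 16*9)*(-740) = (-4*3 + 52 + 144)*(-740) = (-12 + 52 + 144)*(-740) = 184*(-740) = -136160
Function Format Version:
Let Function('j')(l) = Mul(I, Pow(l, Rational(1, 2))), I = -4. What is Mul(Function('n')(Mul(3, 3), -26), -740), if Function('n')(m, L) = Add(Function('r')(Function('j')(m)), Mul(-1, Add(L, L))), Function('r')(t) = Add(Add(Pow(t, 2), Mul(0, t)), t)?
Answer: -136160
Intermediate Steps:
Function('j')(l) = Mul(-4, Pow(l, Rational(1, 2)))
Function('r')(t) = Add(t, Pow(t, 2)) (Function('r')(t) = Add(Add(Pow(t, 2), 0), t) = Add(Pow(t, 2), t) = Add(t, Pow(t, 2)))
Function('n')(m, L) = Add(Mul(-2, L), Mul(-4, Pow(m, Rational(1, 2)), Add(1, Mul(-4, Pow(m, Rational(1, 2)))))) (Function('n')(m, L) = Add(Mul(Mul(-4, Pow(m, Rational(1, 2))), Add(1, Mul(-4, Pow(m, Rational(1, 2))))), Mul(-1, Add(L, L))) = Add(Mul(-4, Pow(m, Rational(1, 2)), Add(1, Mul(-4, Pow(m, Rational(1, 2))))), Mul(-1, Mul(2, L))) = Add(Mul(-4, Pow(m, Rational(1, 2)), Add(1, Mul(-4, Pow(m, Rational(1, 2))))), Mul(-2, L)) = Add(Mul(-2, L), Mul(-4, Pow(m, Rational(1, 2)), Add(1, Mul(-4, Pow(m, Rational(1, 2)))))))
Mul(Function('n')(Mul(3, 3), -26), -740) = Mul(Add(Mul(-4, Pow(Mul(3, 3), Rational(1, 2))), Mul(-2, -26), Mul(16, Mul(3, 3))), -740) = Mul(Add(Mul(-4, Pow(9, Rational(1, 2))), 52, Mul(16, 9)), -740) = Mul(Add(Mul(-4, 3), 52, 144), -740) = Mul(Add(-12, 52, 144), -740) = Mul(184, -740) = -136160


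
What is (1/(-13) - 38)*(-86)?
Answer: 42570/13 ≈ 3274.6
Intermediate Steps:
(1/(-13) - 38)*(-86) = (-1/13 - 38)*(-86) = -495/13*(-86) = 42570/13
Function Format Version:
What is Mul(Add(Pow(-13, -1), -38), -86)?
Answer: Rational(42570, 13) ≈ 3274.6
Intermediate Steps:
Mul(Add(Pow(-13, -1), -38), -86) = Mul(Add(Rational(-1, 13), -38), -86) = Mul(Rational(-495, 13), -86) = Rational(42570, 13)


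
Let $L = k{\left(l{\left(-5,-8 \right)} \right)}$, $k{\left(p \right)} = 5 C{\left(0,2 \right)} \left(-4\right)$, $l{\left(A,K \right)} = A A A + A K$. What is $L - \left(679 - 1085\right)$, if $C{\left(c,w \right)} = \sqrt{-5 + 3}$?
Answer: $406 - 20 i \sqrt{2} \approx 406.0 - 28.284 i$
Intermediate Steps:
$C{\left(c,w \right)} = i \sqrt{2}$ ($C{\left(c,w \right)} = \sqrt{-2} = i \sqrt{2}$)
$l{\left(A,K \right)} = A^{3} + A K$ ($l{\left(A,K \right)} = A^{2} A + A K = A^{3} + A K$)
$k{\left(p \right)} = - 20 i \sqrt{2}$ ($k{\left(p \right)} = 5 i \sqrt{2} \left(-4\right) = - 20 i \sqrt{2}$)
$L = - 20 i \sqrt{2} \approx - 28.284 i$
$L - \left(679 - 1085\right) = - 20 i \sqrt{2} - \left(679 - 1085\right) = - 20 i \sqrt{2} - -406 = - 20 i \sqrt{2} + 406 = 406 - 20 i \sqrt{2}$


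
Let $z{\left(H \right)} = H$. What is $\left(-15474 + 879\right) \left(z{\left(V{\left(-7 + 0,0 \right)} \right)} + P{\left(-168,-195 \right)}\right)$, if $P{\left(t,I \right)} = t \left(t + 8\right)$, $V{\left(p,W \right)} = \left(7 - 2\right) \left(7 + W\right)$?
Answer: $-392824425$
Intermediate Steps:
$V{\left(p,W \right)} = 35 + 5 W$ ($V{\left(p,W \right)} = 5 \left(7 + W\right) = 35 + 5 W$)
$P{\left(t,I \right)} = t \left(8 + t\right)$
$\left(-15474 + 879\right) \left(z{\left(V{\left(-7 + 0,0 \right)} \right)} + P{\left(-168,-195 \right)}\right) = \left(-15474 + 879\right) \left(\left(35 + 5 \cdot 0\right) - 168 \left(8 - 168\right)\right) = - 14595 \left(\left(35 + 0\right) - -26880\right) = - 14595 \left(35 + 26880\right) = \left(-14595\right) 26915 = -392824425$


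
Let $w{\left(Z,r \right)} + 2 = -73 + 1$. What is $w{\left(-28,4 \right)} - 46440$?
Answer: $-46514$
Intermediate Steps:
$w{\left(Z,r \right)} = -74$ ($w{\left(Z,r \right)} = -2 + \left(-73 + 1\right) = -2 - 72 = -74$)
$w{\left(-28,4 \right)} - 46440 = -74 - 46440 = -46514$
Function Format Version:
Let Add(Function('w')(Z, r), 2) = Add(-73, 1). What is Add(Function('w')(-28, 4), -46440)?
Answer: -46514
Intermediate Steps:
Function('w')(Z, r) = -74 (Function('w')(Z, r) = Add(-2, Add(-73, 1)) = Add(-2, -72) = -74)
Add(Function('w')(-28, 4), -46440) = Add(-74, -46440) = -46514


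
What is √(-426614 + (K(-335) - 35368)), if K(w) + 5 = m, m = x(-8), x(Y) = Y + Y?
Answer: I*√462003 ≈ 679.71*I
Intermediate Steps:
x(Y) = 2*Y
m = -16 (m = 2*(-8) = -16)
K(w) = -21 (K(w) = -5 - 16 = -21)
√(-426614 + (K(-335) - 35368)) = √(-426614 + (-21 - 35368)) = √(-426614 - 35389) = √(-462003) = I*√462003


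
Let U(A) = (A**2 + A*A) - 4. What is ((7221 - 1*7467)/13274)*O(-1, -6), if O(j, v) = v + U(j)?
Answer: 984/6637 ≈ 0.14826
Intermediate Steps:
U(A) = -4 + 2*A**2 (U(A) = (A**2 + A**2) - 4 = 2*A**2 - 4 = -4 + 2*A**2)
O(j, v) = -4 + v + 2*j**2 (O(j, v) = v + (-4 + 2*j**2) = -4 + v + 2*j**2)
((7221 - 1*7467)/13274)*O(-1, -6) = ((7221 - 1*7467)/13274)*(-4 - 6 + 2*(-1)**2) = ((7221 - 7467)*(1/13274))*(-4 - 6 + 2*1) = (-246*1/13274)*(-4 - 6 + 2) = -123/6637*(-8) = 984/6637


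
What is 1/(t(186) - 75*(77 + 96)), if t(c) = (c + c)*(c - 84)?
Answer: 1/24969 ≈ 4.0050e-5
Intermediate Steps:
t(c) = 2*c*(-84 + c) (t(c) = (2*c)*(-84 + c) = 2*c*(-84 + c))
1/(t(186) - 75*(77 + 96)) = 1/(2*186*(-84 + 186) - 75*(77 + 96)) = 1/(2*186*102 - 75*173) = 1/(37944 - 12975) = 1/24969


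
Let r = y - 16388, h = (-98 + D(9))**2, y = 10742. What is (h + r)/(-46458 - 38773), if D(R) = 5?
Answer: -3003/85231 ≈ -0.035234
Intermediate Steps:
h = 8649 (h = (-98 + 5)**2 = (-93)**2 = 8649)
r = -5646 (r = 10742 - 16388 = -5646)
(h + r)/(-46458 - 38773) = (8649 - 5646)/(-46458 - 38773) = 3003/(-85231) = 3003*(-1/85231) = -3003/85231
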